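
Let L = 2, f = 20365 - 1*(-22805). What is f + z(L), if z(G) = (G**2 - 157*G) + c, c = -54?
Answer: 42806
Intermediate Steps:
f = 43170 (f = 20365 + 22805 = 43170)
z(G) = -54 + G**2 - 157*G (z(G) = (G**2 - 157*G) - 54 = -54 + G**2 - 157*G)
f + z(L) = 43170 + (-54 + 2**2 - 157*2) = 43170 + (-54 + 4 - 314) = 43170 - 364 = 42806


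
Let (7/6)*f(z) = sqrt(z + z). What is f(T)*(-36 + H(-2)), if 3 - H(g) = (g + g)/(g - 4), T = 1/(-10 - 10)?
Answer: -101*I*sqrt(10)/35 ≈ -9.1254*I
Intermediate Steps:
T = -1/20 (T = 1/(-20) = -1/20 ≈ -0.050000)
H(g) = 3 - 2*g/(-4 + g) (H(g) = 3 - (g + g)/(g - 4) = 3 - 2*g/(-4 + g))
f(z) = 6*sqrt(2)*sqrt(z)/7 (f(z) = 6*sqrt(z + z)/7 = 6*sqrt(2*z)/7 = 6*(sqrt(2)*sqrt(z))/7 = 6*sqrt(2)*sqrt(z)/7)
f(T)*(-36 + H(-2)) = (6*sqrt(2)*sqrt(-1/20)/7)*(-36 + (-12 - 2)/(-4 - 2)) = (6*sqrt(2)*(I*sqrt(5)/10)/7)*(-36 - 14/(-6)) = (3*I*sqrt(10)/35)*(-36 - 1/6*(-14)) = (3*I*sqrt(10)/35)*(-36 + 7/3) = (3*I*sqrt(10)/35)*(-101/3) = -101*I*sqrt(10)/35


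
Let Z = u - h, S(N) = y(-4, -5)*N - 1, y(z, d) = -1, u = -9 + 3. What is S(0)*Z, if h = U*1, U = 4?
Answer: 10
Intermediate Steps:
u = -6
h = 4 (h = 4*1 = 4)
S(N) = -1 - N (S(N) = -N - 1 = -1 - N)
Z = -10 (Z = -6 - 1*4 = -6 - 4 = -10)
S(0)*Z = (-1 - 1*0)*(-10) = (-1 + 0)*(-10) = -1*(-10) = 10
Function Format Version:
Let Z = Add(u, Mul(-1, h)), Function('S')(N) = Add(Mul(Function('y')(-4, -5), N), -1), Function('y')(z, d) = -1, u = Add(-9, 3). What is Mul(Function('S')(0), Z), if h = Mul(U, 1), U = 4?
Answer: 10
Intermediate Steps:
u = -6
h = 4 (h = Mul(4, 1) = 4)
Function('S')(N) = Add(-1, Mul(-1, N)) (Function('S')(N) = Add(Mul(-1, N), -1) = Add(-1, Mul(-1, N)))
Z = -10 (Z = Add(-6, Mul(-1, 4)) = Add(-6, -4) = -10)
Mul(Function('S')(0), Z) = Mul(Add(-1, Mul(-1, 0)), -10) = Mul(Add(-1, 0), -10) = Mul(-1, -10) = 10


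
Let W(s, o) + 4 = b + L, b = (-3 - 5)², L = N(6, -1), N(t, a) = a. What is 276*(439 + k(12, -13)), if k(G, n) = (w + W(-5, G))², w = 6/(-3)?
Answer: 1017888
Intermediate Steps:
L = -1
b = 64 (b = (-8)² = 64)
W(s, o) = 59 (W(s, o) = -4 + (64 - 1) = -4 + 63 = 59)
w = -2 (w = 6*(-⅓) = -2)
k(G, n) = 3249 (k(G, n) = (-2 + 59)² = 57² = 3249)
276*(439 + k(12, -13)) = 276*(439 + 3249) = 276*3688 = 1017888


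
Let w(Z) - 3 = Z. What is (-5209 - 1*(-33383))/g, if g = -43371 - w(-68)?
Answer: -14087/21653 ≈ -0.65058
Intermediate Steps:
w(Z) = 3 + Z
g = -43306 (g = -43371 - (3 - 68) = -43371 - 1*(-65) = -43371 + 65 = -43306)
(-5209 - 1*(-33383))/g = (-5209 - 1*(-33383))/(-43306) = (-5209 + 33383)*(-1/43306) = 28174*(-1/43306) = -14087/21653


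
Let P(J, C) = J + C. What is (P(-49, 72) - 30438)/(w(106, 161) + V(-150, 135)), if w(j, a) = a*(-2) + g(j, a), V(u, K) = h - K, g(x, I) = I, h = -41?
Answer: 30415/337 ≈ 90.252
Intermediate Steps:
P(J, C) = C + J
V(u, K) = -41 - K
w(j, a) = -a (w(j, a) = a*(-2) + a = -2*a + a = -a)
(P(-49, 72) - 30438)/(w(106, 161) + V(-150, 135)) = ((72 - 49) - 30438)/(-1*161 + (-41 - 1*135)) = (23 - 30438)/(-161 + (-41 - 135)) = -30415/(-161 - 176) = -30415/(-337) = -30415*(-1/337) = 30415/337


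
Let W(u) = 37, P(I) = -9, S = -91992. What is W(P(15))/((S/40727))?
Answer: -1506899/91992 ≈ -16.381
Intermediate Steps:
W(P(15))/((S/40727)) = 37/((-91992/40727)) = 37/((-91992*1/40727)) = 37/(-91992/40727) = 37*(-40727/91992) = -1506899/91992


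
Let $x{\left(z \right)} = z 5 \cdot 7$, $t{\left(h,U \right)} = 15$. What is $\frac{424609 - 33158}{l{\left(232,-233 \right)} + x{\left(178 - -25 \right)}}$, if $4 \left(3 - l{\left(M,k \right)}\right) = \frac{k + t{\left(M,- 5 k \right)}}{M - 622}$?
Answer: $\frac{305331780}{5544131} \approx 55.073$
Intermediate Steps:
$l{\left(M,k \right)} = 3 - \frac{15 + k}{4 \left(-622 + M\right)}$ ($l{\left(M,k \right)} = 3 - \frac{\left(k + 15\right) \frac{1}{M - 622}}{4} = 3 - \frac{\left(15 + k\right) \frac{1}{-622 + M}}{4} = 3 - \frac{\frac{1}{-622 + M} \left(15 + k\right)}{4} = 3 - \frac{15 + k}{4 \left(-622 + M\right)}$)
$x{\left(z \right)} = 35 z$ ($x{\left(z \right)} = 5 z 7 = 35 z$)
$\frac{424609 - 33158}{l{\left(232,-233 \right)} + x{\left(178 - -25 \right)}} = \frac{424609 - 33158}{\frac{-7479 - -233 + 12 \cdot 232}{4 \left(-622 + 232\right)} + 35 \left(178 - -25\right)} = \frac{391451}{\frac{-7479 + 233 + 2784}{4 \left(-390\right)} + 35 \left(178 + 25\right)} = \frac{391451}{\frac{1}{4} \left(- \frac{1}{390}\right) \left(-4462\right) + 35 \cdot 203} = \frac{391451}{\frac{2231}{780} + 7105} = \frac{391451}{\frac{5544131}{780}} = 391451 \cdot \frac{780}{5544131} = \frac{305331780}{5544131}$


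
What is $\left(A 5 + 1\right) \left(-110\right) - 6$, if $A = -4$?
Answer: $2084$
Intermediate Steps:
$\left(A 5 + 1\right) \left(-110\right) - 6 = \left(\left(-4\right) 5 + 1\right) \left(-110\right) - 6 = \left(-20 + 1\right) \left(-110\right) + \left(-6 + 0\right) = \left(-19\right) \left(-110\right) - 6 = 2090 - 6 = 2084$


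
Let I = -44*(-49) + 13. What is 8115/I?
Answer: 2705/723 ≈ 3.7414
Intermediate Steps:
I = 2169 (I = 2156 + 13 = 2169)
8115/I = 8115/2169 = 8115*(1/2169) = 2705/723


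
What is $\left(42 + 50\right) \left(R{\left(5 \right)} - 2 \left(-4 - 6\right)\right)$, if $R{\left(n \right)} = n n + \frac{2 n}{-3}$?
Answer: $\frac{11500}{3} \approx 3833.3$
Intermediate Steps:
$R{\left(n \right)} = n^{2} - \frac{2 n}{3}$ ($R{\left(n \right)} = n^{2} + 2 n \left(- \frac{1}{3}\right) = n^{2} - \frac{2 n}{3}$)
$\left(42 + 50\right) \left(R{\left(5 \right)} - 2 \left(-4 - 6\right)\right) = \left(42 + 50\right) \left(\frac{1}{3} \cdot 5 \left(-2 + 3 \cdot 5\right) - 2 \left(-4 - 6\right)\right) = 92 \left(\frac{1}{3} \cdot 5 \left(-2 + 15\right) - -20\right) = 92 \left(\frac{1}{3} \cdot 5 \cdot 13 + 20\right) = 92 \left(\frac{65}{3} + 20\right) = 92 \cdot \frac{125}{3} = \frac{11500}{3}$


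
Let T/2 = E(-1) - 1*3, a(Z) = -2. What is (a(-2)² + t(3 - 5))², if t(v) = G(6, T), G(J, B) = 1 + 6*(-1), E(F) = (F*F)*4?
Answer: 1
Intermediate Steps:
E(F) = 4*F² (E(F) = F²*4 = 4*F²)
T = 2 (T = 2*(4*(-1)² - 1*3) = 2*(4*1 - 3) = 2*(4 - 3) = 2*1 = 2)
G(J, B) = -5 (G(J, B) = 1 - 6 = -5)
t(v) = -5
(a(-2)² + t(3 - 5))² = ((-2)² - 5)² = (4 - 5)² = (-1)² = 1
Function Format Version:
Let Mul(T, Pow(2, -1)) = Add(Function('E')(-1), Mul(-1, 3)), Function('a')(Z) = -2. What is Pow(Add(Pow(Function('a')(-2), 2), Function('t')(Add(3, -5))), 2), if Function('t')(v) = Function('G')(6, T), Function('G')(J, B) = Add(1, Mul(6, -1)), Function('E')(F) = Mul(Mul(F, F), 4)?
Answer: 1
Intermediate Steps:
Function('E')(F) = Mul(4, Pow(F, 2)) (Function('E')(F) = Mul(Pow(F, 2), 4) = Mul(4, Pow(F, 2)))
T = 2 (T = Mul(2, Add(Mul(4, Pow(-1, 2)), Mul(-1, 3))) = Mul(2, Add(Mul(4, 1), -3)) = Mul(2, Add(4, -3)) = Mul(2, 1) = 2)
Function('G')(J, B) = -5 (Function('G')(J, B) = Add(1, -6) = -5)
Function('t')(v) = -5
Pow(Add(Pow(Function('a')(-2), 2), Function('t')(Add(3, -5))), 2) = Pow(Add(Pow(-2, 2), -5), 2) = Pow(Add(4, -5), 2) = Pow(-1, 2) = 1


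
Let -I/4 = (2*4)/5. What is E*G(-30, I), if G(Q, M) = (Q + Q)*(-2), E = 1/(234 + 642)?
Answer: 10/73 ≈ 0.13699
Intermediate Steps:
E = 1/876 ≈ 0.0011416
I = -32/5 (I = -4*2*4/5 = -32/5 ≈ -6.4000)
G(Q, M) = -4*Q (G(Q, M) = (2*Q)*(-2) = -4*Q)
E*G(-30, I) = (-4*(-30))/876 = (1/876)*120 = 10/73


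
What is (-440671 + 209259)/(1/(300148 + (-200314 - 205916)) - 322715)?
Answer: 24548647784/34234252631 ≈ 0.71708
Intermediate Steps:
(-440671 + 209259)/(1/(300148 + (-200314 - 205916)) - 322715) = -231412/(1/(300148 - 406230) - 322715) = -231412/(1/(-106082) - 322715) = -231412/(-1/106082 - 322715) = -231412/(-34234252631/106082) = -231412*(-106082/34234252631) = 24548647784/34234252631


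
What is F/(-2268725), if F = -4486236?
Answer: 4486236/2268725 ≈ 1.9774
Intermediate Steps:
F/(-2268725) = -4486236/(-2268725) = -4486236*(-1/2268725) = 4486236/2268725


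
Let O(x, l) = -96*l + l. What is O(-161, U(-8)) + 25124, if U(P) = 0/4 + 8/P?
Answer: 25219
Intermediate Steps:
U(P) = 8/P (U(P) = 0*(¼) + 8/P = 0 + 8/P = 8/P)
O(x, l) = -95*l
O(-161, U(-8)) + 25124 = -760/(-8) + 25124 = -760*(-1)/8 + 25124 = -95*(-1) + 25124 = 95 + 25124 = 25219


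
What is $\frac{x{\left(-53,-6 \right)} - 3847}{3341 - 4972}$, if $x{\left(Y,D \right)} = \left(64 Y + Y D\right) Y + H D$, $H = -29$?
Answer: $- \frac{159249}{1631} \approx -97.639$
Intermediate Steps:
$x{\left(Y,D \right)} = - 29 D + Y \left(64 Y + D Y\right)$ ($x{\left(Y,D \right)} = \left(64 Y + Y D\right) Y - 29 D = \left(64 Y + D Y\right) Y - 29 D = Y \left(64 Y + D Y\right) - 29 D = - 29 D + Y \left(64 Y + D Y\right)$)
$\frac{x{\left(-53,-6 \right)} - 3847}{3341 - 4972} = \frac{\left(\left(-29\right) \left(-6\right) + 64 \left(-53\right)^{2} - 6 \left(-53\right)^{2}\right) - 3847}{3341 - 4972} = \frac{\left(174 + 64 \cdot 2809 - 16854\right) - 3847}{-1631} = \left(\left(174 + 179776 - 16854\right) - 3847\right) \left(- \frac{1}{1631}\right) = \left(163096 - 3847\right) \left(- \frac{1}{1631}\right) = 159249 \left(- \frac{1}{1631}\right) = - \frac{159249}{1631}$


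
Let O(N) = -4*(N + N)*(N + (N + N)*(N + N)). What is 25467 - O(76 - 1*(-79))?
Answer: 119381667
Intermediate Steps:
O(N) = -8*N*(N + 4*N**2) (O(N) = -4*2*N*(N + (2*N)*(2*N)) = -4*2*N*(N + 4*N**2) = -8*N*(N + 4*N**2))
25467 - O(76 - 1*(-79)) = 25467 - (76 - 1*(-79))**2*(-8 - 32*(76 - 1*(-79))) = 25467 - (76 + 79)**2*(-8 - 32*(76 + 79)) = 25467 - 155**2*(-8 - 32*155) = 25467 - 24025*(-8 - 4960) = 25467 - 24025*(-4968) = 25467 - 1*(-119356200) = 25467 + 119356200 = 119381667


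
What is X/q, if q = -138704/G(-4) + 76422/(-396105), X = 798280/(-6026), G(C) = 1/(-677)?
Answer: -26350224950/18678236033050739 ≈ -1.4107e-6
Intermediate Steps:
G(C) = -1/677
X = -399140/3013 (X = 798280*(-1/6026) = -399140/3013 ≈ -132.47)
q = 12398430821806/132035 (q = -138704/(-1/677) + 76422/(-396105) = -138704*(-677) + 76422*(-1/396105) = 93902608 - 25474/132035 = 12398430821806/132035 ≈ 9.3903e+7)
X/q = -399140/(3013*12398430821806/132035) = -399140/3013*132035/12398430821806 = -26350224950/18678236033050739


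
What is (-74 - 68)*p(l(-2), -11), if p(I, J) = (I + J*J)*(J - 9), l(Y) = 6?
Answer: 360680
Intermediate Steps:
p(I, J) = (-9 + J)*(I + J²) (p(I, J) = (I + J²)*(-9 + J) = (-9 + J)*(I + J²))
(-74 - 68)*p(l(-2), -11) = (-74 - 68)*((-11)³ - 9*6 - 9*(-11)² + 6*(-11)) = -142*(-1331 - 54 - 9*121 - 66) = -142*(-1331 - 54 - 1089 - 66) = -142*(-2540) = 360680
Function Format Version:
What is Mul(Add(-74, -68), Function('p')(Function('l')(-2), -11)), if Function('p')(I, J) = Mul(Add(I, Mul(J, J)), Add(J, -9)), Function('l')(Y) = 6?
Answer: 360680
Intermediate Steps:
Function('p')(I, J) = Mul(Add(-9, J), Add(I, Pow(J, 2))) (Function('p')(I, J) = Mul(Add(I, Pow(J, 2)), Add(-9, J)) = Mul(Add(-9, J), Add(I, Pow(J, 2))))
Mul(Add(-74, -68), Function('p')(Function('l')(-2), -11)) = Mul(Add(-74, -68), Add(Pow(-11, 3), Mul(-9, 6), Mul(-9, Pow(-11, 2)), Mul(6, -11))) = Mul(-142, Add(-1331, -54, Mul(-9, 121), -66)) = Mul(-142, Add(-1331, -54, -1089, -66)) = Mul(-142, -2540) = 360680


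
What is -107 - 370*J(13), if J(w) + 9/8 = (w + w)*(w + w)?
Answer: -999243/4 ≈ -2.4981e+5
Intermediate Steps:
J(w) = -9/8 + 4*w**2 (J(w) = -9/8 + (w + w)*(w + w) = -9/8 + (2*w)*(2*w) = -9/8 + 4*w**2)
-107 - 370*J(13) = -107 - 370*(-9/8 + 4*13**2) = -107 - 370*(-9/8 + 4*169) = -107 - 370*(-9/8 + 676) = -107 - 370*5399/8 = -107 - 998815/4 = -999243/4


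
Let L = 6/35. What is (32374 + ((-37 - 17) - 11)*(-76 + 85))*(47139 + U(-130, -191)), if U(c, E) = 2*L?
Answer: 52447939953/35 ≈ 1.4985e+9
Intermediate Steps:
L = 6/35 (L = 6*(1/35) = 6/35 ≈ 0.17143)
U(c, E) = 12/35 (U(c, E) = 2*(6/35) = 12/35)
(32374 + ((-37 - 17) - 11)*(-76 + 85))*(47139 + U(-130, -191)) = (32374 + ((-37 - 17) - 11)*(-76 + 85))*(47139 + 12/35) = (32374 + (-54 - 11)*9)*(1649877/35) = (32374 - 65*9)*(1649877/35) = (32374 - 585)*(1649877/35) = 31789*(1649877/35) = 52447939953/35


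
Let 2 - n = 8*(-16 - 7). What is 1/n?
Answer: 1/186 ≈ 0.0053763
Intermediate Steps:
n = 186 (n = 2 - 8*(-16 - 7) = 2 - 8*(-23) = 2 - 1*(-184) = 2 + 184 = 186)
1/n = 1/186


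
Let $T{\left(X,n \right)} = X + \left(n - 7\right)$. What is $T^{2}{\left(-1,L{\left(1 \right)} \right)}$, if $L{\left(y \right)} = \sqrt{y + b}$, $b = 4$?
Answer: $\left(8 - \sqrt{5}\right)^{2} \approx 33.223$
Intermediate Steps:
$L{\left(y \right)} = \sqrt{4 + y}$ ($L{\left(y \right)} = \sqrt{y + 4} = \sqrt{4 + y}$)
$T{\left(X,n \right)} = -7 + X + n$ ($T{\left(X,n \right)} = X + \left(-7 + n\right) = -7 + X + n$)
$T^{2}{\left(-1,L{\left(1 \right)} \right)} = \left(-7 - 1 + \sqrt{4 + 1}\right)^{2} = \left(-7 - 1 + \sqrt{5}\right)^{2} = \left(-8 + \sqrt{5}\right)^{2}$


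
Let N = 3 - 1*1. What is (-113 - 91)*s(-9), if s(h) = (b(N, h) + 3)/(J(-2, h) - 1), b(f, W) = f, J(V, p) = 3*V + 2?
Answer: 204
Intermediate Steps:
J(V, p) = 2 + 3*V
N = 2 (N = 3 - 1 = 2)
s(h) = -1 (s(h) = (2 + 3)/((2 + 3*(-2)) - 1) = 5/((2 - 6) - 1) = 5/(-4 - 1) = 5/(-5) = 5*(-1/5) = -1)
(-113 - 91)*s(-9) = (-113 - 91)*(-1) = -204*(-1) = 204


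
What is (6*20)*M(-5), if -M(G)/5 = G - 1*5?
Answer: 6000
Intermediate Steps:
M(G) = 25 - 5*G (M(G) = -5*(G - 1*5) = -5*(G - 5) = -5*(-5 + G) = 25 - 5*G)
(6*20)*M(-5) = (6*20)*(25 - 5*(-5)) = 120*(25 + 25) = 120*50 = 6000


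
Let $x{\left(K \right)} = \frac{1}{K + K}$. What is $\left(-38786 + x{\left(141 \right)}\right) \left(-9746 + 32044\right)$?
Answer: $- \frac{121943870999}{141} \approx -8.6485 \cdot 10^{8}$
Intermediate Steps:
$x{\left(K \right)} = \frac{1}{2 K}$
$\left(-38786 + x{\left(141 \right)}\right) \left(-9746 + 32044\right) = \left(-38786 + \frac{1}{2 \cdot 141}\right) \left(-9746 + 32044\right) = \left(-38786 + \frac{1}{2} \cdot \frac{1}{141}\right) 22298 = \left(-38786 + \frac{1}{282}\right) 22298 = \left(- \frac{10937651}{282}\right) 22298 = - \frac{121943870999}{141}$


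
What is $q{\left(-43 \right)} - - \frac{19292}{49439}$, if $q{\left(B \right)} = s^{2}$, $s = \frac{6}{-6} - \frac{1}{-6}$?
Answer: $\frac{148499}{136908} \approx 1.0847$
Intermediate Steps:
$s = - \frac{5}{6}$ ($s = 6 \left(- \frac{1}{6}\right) - - \frac{1}{6} = -1 + \frac{1}{6} = - \frac{5}{6} \approx -0.83333$)
$q{\left(B \right)} = \frac{25}{36}$ ($q{\left(B \right)} = \left(- \frac{5}{6}\right)^{2} = \frac{25}{36}$)
$q{\left(-43 \right)} - - \frac{19292}{49439} = \frac{25}{36} - - \frac{19292}{49439} = \frac{25}{36} - \left(-19292\right) \frac{1}{49439} = \frac{25}{36} - - \frac{1484}{3803} = \frac{25}{36} + \frac{1484}{3803} = \frac{148499}{136908}$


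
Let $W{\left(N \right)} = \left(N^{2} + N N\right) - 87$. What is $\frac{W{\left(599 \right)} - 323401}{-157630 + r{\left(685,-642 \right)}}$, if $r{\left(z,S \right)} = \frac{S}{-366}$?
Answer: $- \frac{24040954}{9615323} \approx -2.5003$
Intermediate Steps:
$r{\left(z,S \right)} = - \frac{S}{366}$ ($r{\left(z,S \right)} = S \left(- \frac{1}{366}\right) = - \frac{S}{366}$)
$W{\left(N \right)} = -87 + 2 N^{2}$ ($W{\left(N \right)} = \left(N^{2} + N^{2}\right) - 87 = 2 N^{2} - 87 = -87 + 2 N^{2}$)
$\frac{W{\left(599 \right)} - 323401}{-157630 + r{\left(685,-642 \right)}} = \frac{\left(-87 + 2 \cdot 599^{2}\right) - 323401}{-157630 - - \frac{107}{61}} = \frac{\left(-87 + 2 \cdot 358801\right) - 323401}{-157630 + \frac{107}{61}} = \frac{\left(-87 + 717602\right) - 323401}{- \frac{9615323}{61}} = \left(717515 - 323401\right) \left(- \frac{61}{9615323}\right) = 394114 \left(- \frac{61}{9615323}\right) = - \frac{24040954}{9615323}$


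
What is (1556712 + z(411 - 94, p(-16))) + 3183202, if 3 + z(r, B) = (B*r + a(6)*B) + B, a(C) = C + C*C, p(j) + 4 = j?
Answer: 4732711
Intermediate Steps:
p(j) = -4 + j
a(C) = C + C²
z(r, B) = -3 + 43*B + B*r (z(r, B) = -3 + ((B*r + (6*(1 + 6))*B) + B) = -3 + ((B*r + (6*7)*B) + B) = -3 + ((B*r + 42*B) + B) = -3 + ((42*B + B*r) + B) = -3 + (43*B + B*r) = -3 + 43*B + B*r)
(1556712 + z(411 - 94, p(-16))) + 3183202 = (1556712 + (-3 + 43*(-4 - 16) + (-4 - 16)*(411 - 94))) + 3183202 = (1556712 + (-3 + 43*(-20) - 20*317)) + 3183202 = (1556712 + (-3 - 860 - 6340)) + 3183202 = (1556712 - 7203) + 3183202 = 1549509 + 3183202 = 4732711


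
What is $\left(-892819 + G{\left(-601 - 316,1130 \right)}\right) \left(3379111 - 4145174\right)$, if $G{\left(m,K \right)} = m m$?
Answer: $39781651590$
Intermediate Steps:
$G{\left(m,K \right)} = m^{2}$
$\left(-892819 + G{\left(-601 - 316,1130 \right)}\right) \left(3379111 - 4145174\right) = \left(-892819 + \left(-601 - 316\right)^{2}\right) \left(3379111 - 4145174\right) = \left(-892819 + \left(-917\right)^{2}\right) \left(-766063\right) = \left(-892819 + 840889\right) \left(-766063\right) = \left(-51930\right) \left(-766063\right) = 39781651590$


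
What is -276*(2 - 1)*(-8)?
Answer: 2208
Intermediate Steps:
-276*(2 - 1)*(-8) = -276*(-8) = 2208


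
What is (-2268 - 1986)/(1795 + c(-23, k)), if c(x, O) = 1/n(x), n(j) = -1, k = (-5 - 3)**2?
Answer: -709/299 ≈ -2.3712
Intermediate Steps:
k = 64 (k = (-8)**2 = 64)
c(x, O) = -1 (c(x, O) = 1/(-1) = -1)
(-2268 - 1986)/(1795 + c(-23, k)) = (-2268 - 1986)/(1795 - 1) = -4254/1794 = -4254*1/1794 = -709/299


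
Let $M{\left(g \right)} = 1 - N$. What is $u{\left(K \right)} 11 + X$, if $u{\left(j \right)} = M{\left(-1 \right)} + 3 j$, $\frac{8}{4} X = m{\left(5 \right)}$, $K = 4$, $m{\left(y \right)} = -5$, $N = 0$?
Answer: $\frac{281}{2} \approx 140.5$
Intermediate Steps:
$M{\left(g \right)} = 1$ ($M{\left(g \right)} = 1 - 0 = 1 + 0 = 1$)
$X = - \frac{5}{2}$ ($X = \frac{1}{2} \left(-5\right) = - \frac{5}{2} \approx -2.5$)
$u{\left(j \right)} = 1 + 3 j$
$u{\left(K \right)} 11 + X = \left(1 + 3 \cdot 4\right) 11 - \frac{5}{2} = \left(1 + 12\right) 11 - \frac{5}{2} = 13 \cdot 11 - \frac{5}{2} = 143 - \frac{5}{2} = \frac{281}{2}$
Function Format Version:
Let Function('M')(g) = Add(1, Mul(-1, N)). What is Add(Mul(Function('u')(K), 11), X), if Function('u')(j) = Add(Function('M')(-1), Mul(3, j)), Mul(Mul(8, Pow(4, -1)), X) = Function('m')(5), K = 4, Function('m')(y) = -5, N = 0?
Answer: Rational(281, 2) ≈ 140.50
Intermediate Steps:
Function('M')(g) = 1 (Function('M')(g) = Add(1, Mul(-1, 0)) = Add(1, 0) = 1)
X = Rational(-5, 2) (X = Mul(Rational(1, 2), -5) = Rational(-5, 2) ≈ -2.5000)
Function('u')(j) = Add(1, Mul(3, j))
Add(Mul(Function('u')(K), 11), X) = Add(Mul(Add(1, Mul(3, 4)), 11), Rational(-5, 2)) = Add(Mul(Add(1, 12), 11), Rational(-5, 2)) = Add(Mul(13, 11), Rational(-5, 2)) = Add(143, Rational(-5, 2)) = Rational(281, 2)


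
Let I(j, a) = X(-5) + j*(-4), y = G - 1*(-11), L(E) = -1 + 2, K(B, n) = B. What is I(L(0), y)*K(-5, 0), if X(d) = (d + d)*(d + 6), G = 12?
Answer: 70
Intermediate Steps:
L(E) = 1
y = 23 (y = 12 - 1*(-11) = 12 + 11 = 23)
X(d) = 2*d*(6 + d) (X(d) = (2*d)*(6 + d) = 2*d*(6 + d))
I(j, a) = -10 - 4*j (I(j, a) = 2*(-5)*(6 - 5) + j*(-4) = 2*(-5)*1 - 4*j = -10 - 4*j)
I(L(0), y)*K(-5, 0) = (-10 - 4*1)*(-5) = (-10 - 4)*(-5) = -14*(-5) = 70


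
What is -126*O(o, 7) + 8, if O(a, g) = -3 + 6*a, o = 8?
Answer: -5662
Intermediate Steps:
-126*O(o, 7) + 8 = -126*(-3 + 6*8) + 8 = -126*(-3 + 48) + 8 = -126*45 + 8 = -5670 + 8 = -5662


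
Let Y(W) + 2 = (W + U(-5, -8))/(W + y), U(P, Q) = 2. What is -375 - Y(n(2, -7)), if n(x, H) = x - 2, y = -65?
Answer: -24243/65 ≈ -372.97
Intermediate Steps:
n(x, H) = -2 + x
Y(W) = -2 + (2 + W)/(-65 + W) (Y(W) = -2 + (W + 2)/(W - 65) = -2 + (2 + W)/(-65 + W))
-375 - Y(n(2, -7)) = -375 - (132 - (-2 + 2))/(-65 + (-2 + 2)) = -375 - (132 - 1*0)/(-65 + 0) = -375 - (132 + 0)/(-65) = -375 - (-1)*132/65 = -375 - 1*(-132/65) = -375 + 132/65 = -24243/65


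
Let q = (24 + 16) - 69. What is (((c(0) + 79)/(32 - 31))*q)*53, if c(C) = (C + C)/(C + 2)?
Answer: -121423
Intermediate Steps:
q = -29 (q = 40 - 69 = -29)
c(C) = 2*C/(2 + C) (c(C) = (2*C)/(2 + C) = 2*C/(2 + C))
(((c(0) + 79)/(32 - 31))*q)*53 = (((2*0/(2 + 0) + 79)/(32 - 31))*(-29))*53 = (((2*0/2 + 79)/1)*(-29))*53 = (((2*0*(1/2) + 79)*1)*(-29))*53 = (((0 + 79)*1)*(-29))*53 = ((79*1)*(-29))*53 = (79*(-29))*53 = -2291*53 = -121423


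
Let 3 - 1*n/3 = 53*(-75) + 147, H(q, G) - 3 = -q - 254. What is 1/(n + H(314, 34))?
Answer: 1/10928 ≈ 9.1508e-5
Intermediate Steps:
H(q, G) = -251 - q (H(q, G) = 3 + (-q - 254) = 3 + (-254 - q) = -251 - q)
n = 11493 (n = 9 - 3*(53*(-75) + 147) = 9 - 3*(-3975 + 147) = 9 - 3*(-3828) = 9 + 11484 = 11493)
1/(n + H(314, 34)) = 1/(11493 + (-251 - 1*314)) = 1/(11493 + (-251 - 314)) = 1/(11493 - 565) = 1/10928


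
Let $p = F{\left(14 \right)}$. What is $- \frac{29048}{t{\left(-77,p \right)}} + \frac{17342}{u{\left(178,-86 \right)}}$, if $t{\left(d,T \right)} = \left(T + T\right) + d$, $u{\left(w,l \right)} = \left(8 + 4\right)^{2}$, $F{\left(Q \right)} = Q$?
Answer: $\frac{2516335}{3528} \approx 713.25$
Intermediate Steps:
$u{\left(w,l \right)} = 144$ ($u{\left(w,l \right)} = 12^{2} = 144$)
$p = 14$
$t{\left(d,T \right)} = d + 2 T$ ($t{\left(d,T \right)} = 2 T + d = d + 2 T$)
$- \frac{29048}{t{\left(-77,p \right)}} + \frac{17342}{u{\left(178,-86 \right)}} = - \frac{29048}{-77 + 2 \cdot 14} + \frac{17342}{144} = - \frac{29048}{-77 + 28} + 17342 \cdot \frac{1}{144} = - \frac{29048}{-49} + \frac{8671}{72} = \left(-29048\right) \left(- \frac{1}{49}\right) + \frac{8671}{72} = \frac{29048}{49} + \frac{8671}{72} = \frac{2516335}{3528}$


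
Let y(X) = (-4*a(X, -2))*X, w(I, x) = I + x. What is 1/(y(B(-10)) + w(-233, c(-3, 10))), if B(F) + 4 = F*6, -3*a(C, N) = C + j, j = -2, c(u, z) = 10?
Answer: 1/5409 ≈ 0.00018488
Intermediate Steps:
a(C, N) = 2/3 - C/3 (a(C, N) = -(C - 2)/3 = -(-2 + C)/3 = 2/3 - C/3)
B(F) = -4 + 6*F (B(F) = -4 + F*6 = -4 + 6*F)
y(X) = X*(-8/3 + 4*X/3) (y(X) = (-4*(2/3 - X/3))*X = (-8/3 + 4*X/3)*X = X*(-8/3 + 4*X/3))
1/(y(B(-10)) + w(-233, c(-3, 10))) = 1/(4*(-4 + 6*(-10))*(-2 + (-4 + 6*(-10)))/3 + (-233 + 10)) = 1/(4*(-4 - 60)*(-2 + (-4 - 60))/3 - 223) = 1/((4/3)*(-64)*(-2 - 64) - 223) = 1/((4/3)*(-64)*(-66) - 223) = 1/(5632 - 223) = 1/5409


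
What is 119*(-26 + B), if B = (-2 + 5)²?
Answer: -2023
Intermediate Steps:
B = 9 (B = 3² = 9)
119*(-26 + B) = 119*(-26 + 9) = 119*(-17) = -2023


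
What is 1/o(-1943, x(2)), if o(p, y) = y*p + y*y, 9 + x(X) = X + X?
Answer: 1/9740 ≈ 0.00010267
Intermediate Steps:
x(X) = -9 + 2*X (x(X) = -9 + (X + X) = -9 + 2*X)
o(p, y) = y² + p*y (o(p, y) = p*y + y² = y² + p*y)
1/o(-1943, x(2)) = 1/((-9 + 2*2)*(-1943 + (-9 + 2*2))) = 1/((-9 + 4)*(-1943 + (-9 + 4))) = 1/(-5*(-1943 - 5)) = 1/(-5*(-1948)) = 1/9740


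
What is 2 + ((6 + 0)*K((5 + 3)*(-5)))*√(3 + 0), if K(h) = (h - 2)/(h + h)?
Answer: 2 + 63*√3/20 ≈ 7.4560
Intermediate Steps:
K(h) = (-2 + h)/(2*h) (K(h) = (-2 + h)/((2*h)) = (-2 + h)*(1/(2*h)) = (-2 + h)/(2*h))
2 + ((6 + 0)*K((5 + 3)*(-5)))*√(3 + 0) = 2 + ((6 + 0)*((-2 + (5 + 3)*(-5))/(2*(((5 + 3)*(-5))))))*√(3 + 0) = 2 + (6*((-2 + 8*(-5))/(2*((8*(-5))))))*√3 = 2 + (6*((½)*(-2 - 40)/(-40)))*√3 = 2 + (6*((½)*(-1/40)*(-42)))*√3 = 2 + (6*(21/40))*√3 = 2 + 63*√3/20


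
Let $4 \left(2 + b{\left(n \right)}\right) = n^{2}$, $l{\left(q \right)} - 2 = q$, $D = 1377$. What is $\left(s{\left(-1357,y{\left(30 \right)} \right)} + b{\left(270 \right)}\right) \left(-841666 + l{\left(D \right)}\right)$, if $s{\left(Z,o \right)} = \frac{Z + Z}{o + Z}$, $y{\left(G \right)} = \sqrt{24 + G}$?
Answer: $- \frac{28199547700403121}{1841395} - \frac{6841616754 \sqrt{6}}{1841395} \approx -1.5314 \cdot 10^{10}$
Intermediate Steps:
$s{\left(Z,o \right)} = \frac{2 Z}{Z + o}$
$l{\left(q \right)} = 2 + q$
$b{\left(n \right)} = -2 + \frac{n^{2}}{4}$
$\left(s{\left(-1357,y{\left(30 \right)} \right)} + b{\left(270 \right)}\right) \left(-841666 + l{\left(D \right)}\right) = \left(2 \left(-1357\right) \frac{1}{-1357 + \sqrt{24 + 30}} - \left(2 - \frac{270^{2}}{4}\right)\right) \left(-841666 + \left(2 + 1377\right)\right) = \left(2 \left(-1357\right) \frac{1}{-1357 + \sqrt{54}} + \left(-2 + \frac{1}{4} \cdot 72900\right)\right) \left(-841666 + 1379\right) = \left(2 \left(-1357\right) \frac{1}{-1357 + 3 \sqrt{6}} + \left(-2 + 18225\right)\right) \left(-840287\right) = \left(- \frac{2714}{-1357 + 3 \sqrt{6}} + 18223\right) \left(-840287\right) = \left(18223 - \frac{2714}{-1357 + 3 \sqrt{6}}\right) \left(-840287\right) = -15312550001 + \frac{2280538918}{-1357 + 3 \sqrt{6}}$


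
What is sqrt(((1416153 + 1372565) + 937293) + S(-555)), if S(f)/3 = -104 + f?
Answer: sqrt(3724034) ≈ 1929.8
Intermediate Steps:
S(f) = -312 + 3*f (S(f) = 3*(-104 + f) = -312 + 3*f)
sqrt(((1416153 + 1372565) + 937293) + S(-555)) = sqrt(((1416153 + 1372565) + 937293) + (-312 + 3*(-555))) = sqrt((2788718 + 937293) + (-312 - 1665)) = sqrt(3726011 - 1977) = sqrt(3724034)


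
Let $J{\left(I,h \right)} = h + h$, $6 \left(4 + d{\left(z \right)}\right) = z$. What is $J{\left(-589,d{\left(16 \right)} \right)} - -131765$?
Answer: $\frac{395287}{3} \approx 1.3176 \cdot 10^{5}$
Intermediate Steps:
$d{\left(z \right)} = -4 + \frac{z}{6}$
$J{\left(I,h \right)} = 2 h$
$J{\left(-589,d{\left(16 \right)} \right)} - -131765 = 2 \left(-4 + \frac{1}{6} \cdot 16\right) - -131765 = 2 \left(-4 + \frac{8}{3}\right) + 131765 = 2 \left(- \frac{4}{3}\right) + 131765 = - \frac{8}{3} + 131765 = \frac{395287}{3}$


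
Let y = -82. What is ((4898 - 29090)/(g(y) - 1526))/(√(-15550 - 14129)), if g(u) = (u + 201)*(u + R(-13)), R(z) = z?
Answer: -384*I*√29679/6044623 ≈ -0.010944*I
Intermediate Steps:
g(u) = (-13 + u)*(201 + u) (g(u) = (u + 201)*(u - 13) = (201 + u)*(-13 + u) = (-13 + u)*(201 + u))
((4898 - 29090)/(g(y) - 1526))/(√(-15550 - 14129)) = ((4898 - 29090)/((-2613 + (-82)² + 188*(-82)) - 1526))/(√(-15550 - 14129)) = (-24192/((-2613 + 6724 - 15416) - 1526))/(√(-29679)) = (-24192/(-11305 - 1526))/((I*√29679)) = (-24192/(-12831))*(-I*√29679/29679) = (-24192*(-1/12831))*(-I*√29679/29679) = 1152*(-I*√29679/29679)/611 = -384*I*√29679/6044623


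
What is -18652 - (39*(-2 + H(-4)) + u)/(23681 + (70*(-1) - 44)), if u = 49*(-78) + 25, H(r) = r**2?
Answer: -439568433/23567 ≈ -18652.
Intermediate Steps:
u = -3797 (u = -3822 + 25 = -3797)
-18652 - (39*(-2 + H(-4)) + u)/(23681 + (70*(-1) - 44)) = -18652 - (39*(-2 + (-4)**2) - 3797)/(23681 + (70*(-1) - 44)) = -18652 - (39*(-2 + 16) - 3797)/(23681 + (-70 - 44)) = -18652 - (39*14 - 3797)/(23681 - 114) = -18652 - (546 - 3797)/23567 = -18652 - (-3251)/23567 = -18652 - 1*(-3251/23567) = -18652 + 3251/23567 = -439568433/23567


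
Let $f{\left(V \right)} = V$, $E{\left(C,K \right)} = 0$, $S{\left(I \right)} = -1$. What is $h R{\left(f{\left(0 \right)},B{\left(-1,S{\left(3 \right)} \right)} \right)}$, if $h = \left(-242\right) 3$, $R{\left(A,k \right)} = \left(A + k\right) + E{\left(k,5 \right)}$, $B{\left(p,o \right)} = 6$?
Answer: $-4356$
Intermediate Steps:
$R{\left(A,k \right)} = A + k$ ($R{\left(A,k \right)} = \left(A + k\right) + 0 = A + k$)
$h = -726$
$h R{\left(f{\left(0 \right)},B{\left(-1,S{\left(3 \right)} \right)} \right)} = - 726 \left(0 + 6\right) = \left(-726\right) 6 = -4356$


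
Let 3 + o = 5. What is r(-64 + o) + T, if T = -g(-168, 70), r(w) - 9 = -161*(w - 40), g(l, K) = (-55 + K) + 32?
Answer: 16384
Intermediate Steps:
g(l, K) = -23 + K
o = 2 (o = -3 + 5 = 2)
r(w) = 6449 - 161*w (r(w) = 9 - 161*(w - 40) = 9 - 161*(-40 + w) = 9 + (6440 - 161*w) = 6449 - 161*w)
T = -47 (T = -(-23 + 70) = -1*47 = -47)
r(-64 + o) + T = (6449 - 161*(-64 + 2)) - 47 = (6449 - 161*(-62)) - 47 = (6449 + 9982) - 47 = 16431 - 47 = 16384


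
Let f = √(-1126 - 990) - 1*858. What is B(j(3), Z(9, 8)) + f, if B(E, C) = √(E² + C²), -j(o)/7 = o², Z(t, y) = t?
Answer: -858 + 45*√2 + 46*I ≈ -794.36 + 46.0*I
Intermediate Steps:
j(o) = -7*o²
B(E, C) = √(C² + E²)
f = -858 + 46*I (f = √(-2116) - 858 = 46*I - 858 = -858 + 46*I ≈ -858.0 + 46.0*I)
B(j(3), Z(9, 8)) + f = √(9² + (-7*3²)²) + (-858 + 46*I) = √(81 + (-7*9)²) + (-858 + 46*I) = √(81 + (-63)²) + (-858 + 46*I) = √(81 + 3969) + (-858 + 46*I) = √4050 + (-858 + 46*I) = 45*√2 + (-858 + 46*I) = -858 + 45*√2 + 46*I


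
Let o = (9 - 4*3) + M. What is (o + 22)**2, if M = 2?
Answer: 441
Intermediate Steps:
o = -1 (o = (9 - 4*3) + 2 = (9 - 12) + 2 = -3 + 2 = -1)
(o + 22)**2 = (-1 + 22)**2 = 21**2 = 441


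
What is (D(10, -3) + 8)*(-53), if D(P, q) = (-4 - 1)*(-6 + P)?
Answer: 636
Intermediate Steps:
D(P, q) = 30 - 5*P (D(P, q) = -5*(-6 + P) = 30 - 5*P)
(D(10, -3) + 8)*(-53) = ((30 - 5*10) + 8)*(-53) = ((30 - 50) + 8)*(-53) = (-20 + 8)*(-53) = -12*(-53) = 636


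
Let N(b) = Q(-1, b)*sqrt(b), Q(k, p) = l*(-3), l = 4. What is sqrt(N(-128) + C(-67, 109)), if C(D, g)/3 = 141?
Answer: sqrt(423 - 96*I*sqrt(2)) ≈ 20.824 - 3.2599*I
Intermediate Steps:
C(D, g) = 423 (C(D, g) = 3*141 = 423)
Q(k, p) = -12 (Q(k, p) = 4*(-3) = -12)
N(b) = -12*sqrt(b)
sqrt(N(-128) + C(-67, 109)) = sqrt(-96*I*sqrt(2) + 423) = sqrt(423 - 96*I*sqrt(2))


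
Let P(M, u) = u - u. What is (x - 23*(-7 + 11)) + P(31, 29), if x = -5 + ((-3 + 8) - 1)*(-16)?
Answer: -161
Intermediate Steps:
P(M, u) = 0
x = -69 (x = -5 + (5 - 1)*(-16) = -5 + 4*(-16) = -5 - 64 = -69)
(x - 23*(-7 + 11)) + P(31, 29) = (-69 - 23*(-7 + 11)) + 0 = (-69 - 23*4) + 0 = (-69 - 92) + 0 = -161 + 0 = -161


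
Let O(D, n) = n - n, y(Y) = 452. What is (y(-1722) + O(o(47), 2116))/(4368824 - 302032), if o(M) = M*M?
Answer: 113/1016698 ≈ 0.00011114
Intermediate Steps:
o(M) = M**2
O(D, n) = 0
(y(-1722) + O(o(47), 2116))/(4368824 - 302032) = (452 + 0)/(4368824 - 302032) = 452/4066792 = 452*(1/4066792) = 113/1016698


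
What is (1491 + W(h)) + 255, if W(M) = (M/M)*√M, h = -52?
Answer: 1746 + 2*I*√13 ≈ 1746.0 + 7.2111*I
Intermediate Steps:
W(M) = √M (W(M) = 1*√M = √M)
(1491 + W(h)) + 255 = (1491 + √(-52)) + 255 = (1491 + 2*I*√13) + 255 = 1746 + 2*I*√13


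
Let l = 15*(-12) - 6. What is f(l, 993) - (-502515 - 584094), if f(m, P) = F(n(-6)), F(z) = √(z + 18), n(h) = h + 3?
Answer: 1086609 + √15 ≈ 1.0866e+6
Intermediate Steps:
n(h) = 3 + h
l = -186 (l = -180 - 6 = -186)
F(z) = √(18 + z)
f(m, P) = √15 (f(m, P) = √(18 + (3 - 6)) = √(18 - 3) = √15)
f(l, 993) - (-502515 - 584094) = √15 - (-502515 - 584094) = √15 - 1*(-1086609) = √15 + 1086609 = 1086609 + √15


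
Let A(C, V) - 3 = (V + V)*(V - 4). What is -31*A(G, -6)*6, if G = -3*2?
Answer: -22878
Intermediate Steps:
G = -6
A(C, V) = 3 + 2*V*(-4 + V) (A(C, V) = 3 + (V + V)*(V - 4) = 3 + (2*V)*(-4 + V) = 3 + 2*V*(-4 + V))
-31*A(G, -6)*6 = -31*(3 - 8*(-6) + 2*(-6)²)*6 = -31*(3 + 48 + 2*36)*6 = -31*(3 + 48 + 72)*6 = -31*123*6 = -3813*6 = -22878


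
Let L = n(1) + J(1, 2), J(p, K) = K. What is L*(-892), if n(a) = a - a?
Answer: -1784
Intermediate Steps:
n(a) = 0
L = 2 (L = 0 + 2 = 2)
L*(-892) = 2*(-892) = -1784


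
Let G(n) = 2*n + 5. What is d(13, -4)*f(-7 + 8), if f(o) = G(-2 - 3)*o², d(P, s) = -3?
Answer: 15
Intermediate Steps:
G(n) = 5 + 2*n
f(o) = -5*o² (f(o) = (5 + 2*(-2 - 3))*o² = (5 + 2*(-5))*o² = (5 - 10)*o² = -5*o²)
d(13, -4)*f(-7 + 8) = -(-15)*(-7 + 8)² = -(-15)*1² = -(-15) = -3*(-5) = 15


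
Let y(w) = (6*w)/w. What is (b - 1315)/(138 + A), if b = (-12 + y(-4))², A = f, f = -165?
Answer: 1279/27 ≈ 47.370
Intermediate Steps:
y(w) = 6
A = -165
b = 36 (b = (-12 + 6)² = (-6)² = 36)
(b - 1315)/(138 + A) = (36 - 1315)/(138 - 165) = -1279/(-27) = -1279*(-1/27) = 1279/27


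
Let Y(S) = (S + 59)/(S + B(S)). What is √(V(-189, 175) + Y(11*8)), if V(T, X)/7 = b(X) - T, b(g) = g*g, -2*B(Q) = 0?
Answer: 7*√8522338/44 ≈ 464.43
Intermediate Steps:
B(Q) = 0 (B(Q) = -½*0 = 0)
b(g) = g²
Y(S) = (59 + S)/S (Y(S) = (S + 59)/(S + 0) = (59 + S)/S)
V(T, X) = -7*T + 7*X² (V(T, X) = 7*(X² - T) = -7*T + 7*X²)
√(V(-189, 175) + Y(11*8)) = √((-7*(-189) + 7*175²) + (59 + 11*8)/((11*8))) = √((1323 + 7*30625) + (59 + 88)/88) = √((1323 + 214375) + (1/88)*147) = √(215698 + 147/88) = √(18981571/88) = 7*√8522338/44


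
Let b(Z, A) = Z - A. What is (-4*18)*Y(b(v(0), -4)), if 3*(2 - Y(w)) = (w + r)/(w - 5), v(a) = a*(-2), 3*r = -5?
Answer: -200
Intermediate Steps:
r = -5/3 (r = (⅓)*(-5) = -5/3 ≈ -1.6667)
v(a) = -2*a
Y(w) = 2 - (-5/3 + w)/(3*(-5 + w)) (Y(w) = 2 - (w - 5/3)/(3*(w - 5)) = 2 - (-5/3 + w)/(3*(-5 + w)))
(-4*18)*Y(b(v(0), -4)) = (-4*18)*(5*(-17 + 3*(-2*0 - 1*(-4)))/(9*(-5 + (-2*0 - 1*(-4))))) = -40*(-17 + 3*(0 + 4))/(-5 + (0 + 4)) = -40*(-17 + 3*4)/(-5 + 4) = -40*(-17 + 12)/(-1) = -40*(-1)*(-5) = -72*25/9 = -200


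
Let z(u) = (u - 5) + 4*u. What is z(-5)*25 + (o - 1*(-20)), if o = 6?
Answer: -724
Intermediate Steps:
z(u) = -5 + 5*u (z(u) = (-5 + u) + 4*u = -5 + 5*u)
z(-5)*25 + (o - 1*(-20)) = (-5 + 5*(-5))*25 + (6 - 1*(-20)) = (-5 - 25)*25 + (6 + 20) = -30*25 + 26 = -750 + 26 = -724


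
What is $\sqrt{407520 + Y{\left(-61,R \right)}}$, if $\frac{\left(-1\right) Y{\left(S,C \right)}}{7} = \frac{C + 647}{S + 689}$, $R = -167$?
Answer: $\frac{10 \sqrt{100448286}}{157} \approx 638.37$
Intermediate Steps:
$Y{\left(S,C \right)} = - \frac{7 \left(647 + C\right)}{689 + S}$ ($Y{\left(S,C \right)} = - 7 \frac{C + 647}{S + 689} = - 7 \frac{647 + C}{689 + S} = - \frac{7 \left(647 + C\right)}{689 + S}$)
$\sqrt{407520 + Y{\left(-61,R \right)}} = \sqrt{407520 + \frac{7 \left(-647 - -167\right)}{689 - 61}} = \sqrt{407520 + \frac{7 \left(-647 + 167\right)}{628}} = \sqrt{407520 + 7 \cdot \frac{1}{628} \left(-480\right)} = \sqrt{407520 - \frac{840}{157}} = \sqrt{\frac{63979800}{157}} = \frac{10 \sqrt{100448286}}{157}$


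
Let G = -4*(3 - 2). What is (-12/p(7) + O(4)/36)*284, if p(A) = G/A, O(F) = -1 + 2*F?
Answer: 54173/9 ≈ 6019.2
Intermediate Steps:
G = -4 (G = -4*1 = -4)
p(A) = -4/A
(-12/p(7) + O(4)/36)*284 = (-12/((-4/7)) + (-1 + 2*4)/36)*284 = (-12/((-4*1/7)) + (-1 + 8)*(1/36))*284 = (-12/(-4/7) + 7*(1/36))*284 = (-12*(-7/4) + 7/36)*284 = (21 + 7/36)*284 = (763/36)*284 = 54173/9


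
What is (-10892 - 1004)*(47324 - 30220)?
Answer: -203469184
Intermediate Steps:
(-10892 - 1004)*(47324 - 30220) = -11896*17104 = -203469184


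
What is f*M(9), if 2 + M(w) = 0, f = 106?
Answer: -212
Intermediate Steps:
M(w) = -2 (M(w) = -2 + 0 = -2)
f*M(9) = 106*(-2) = -212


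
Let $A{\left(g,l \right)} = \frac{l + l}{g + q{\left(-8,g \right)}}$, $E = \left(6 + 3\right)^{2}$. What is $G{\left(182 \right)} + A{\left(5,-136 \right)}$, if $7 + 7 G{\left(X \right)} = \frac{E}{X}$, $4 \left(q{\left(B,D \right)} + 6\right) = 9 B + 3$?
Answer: $\frac{1299023}{93002} \approx 13.968$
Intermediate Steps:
$q{\left(B,D \right)} = - \frac{21}{4} + \frac{9 B}{4}$ ($q{\left(B,D \right)} = -6 + \frac{9 B + 3}{4} = -6 + \frac{3 + 9 B}{4} = -6 + \left(\frac{3}{4} + \frac{9 B}{4}\right) = - \frac{21}{4} + \frac{9 B}{4}$)
$E = 81$ ($E = 9^{2} = 81$)
$A{\left(g,l \right)} = \frac{2 l}{- \frac{93}{4} + g}$ ($A{\left(g,l \right)} = \frac{l + l}{g + \left(- \frac{21}{4} + \frac{9}{4} \left(-8\right)\right)} = \frac{2 l}{g - \frac{93}{4}} = \frac{2 l}{- \frac{93}{4} + g}$)
$G{\left(X \right)} = -1 + \frac{81}{7 X}$ ($G{\left(X \right)} = -1 + \frac{81 \frac{1}{X}}{7} = -1 + \frac{81}{7 X}$)
$G{\left(182 \right)} + A{\left(5,-136 \right)} = \frac{\frac{81}{7} - 182}{182} + 8 \left(-136\right) \frac{1}{-93 + 4 \cdot 5} = \frac{\frac{81}{7} - 182}{182} + 8 \left(-136\right) \frac{1}{-93 + 20} = \frac{1}{182} \left(- \frac{1193}{7}\right) + 8 \left(-136\right) \frac{1}{-73} = - \frac{1193}{1274} + 8 \left(-136\right) \left(- \frac{1}{73}\right) = - \frac{1193}{1274} + \frac{1088}{73} = \frac{1299023}{93002}$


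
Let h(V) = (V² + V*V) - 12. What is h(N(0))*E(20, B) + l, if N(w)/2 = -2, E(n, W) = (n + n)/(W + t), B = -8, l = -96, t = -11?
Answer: -2624/19 ≈ -138.11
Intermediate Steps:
E(n, W) = 2*n/(-11 + W) (E(n, W) = (n + n)/(W - 11) = (2*n)/(-11 + W) = 2*n/(-11 + W))
N(w) = -4 (N(w) = 2*(-2) = -4)
h(V) = -12 + 2*V² (h(V) = (V² + V²) - 12 = 2*V² - 12 = -12 + 2*V²)
h(N(0))*E(20, B) + l = (-12 + 2*(-4)²)*(2*20/(-11 - 8)) - 96 = (-12 + 2*16)*(2*20/(-19)) - 96 = (-12 + 32)*(2*20*(-1/19)) - 96 = 20*(-40/19) - 96 = -800/19 - 96 = -2624/19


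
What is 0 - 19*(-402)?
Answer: 7638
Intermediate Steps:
0 - 19*(-402) = 0 + 7638 = 7638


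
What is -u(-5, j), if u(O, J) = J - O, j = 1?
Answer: -6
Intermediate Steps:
-u(-5, j) = -(1 - 1*(-5)) = -(1 + 5) = -1*6 = -6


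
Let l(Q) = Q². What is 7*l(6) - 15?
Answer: 237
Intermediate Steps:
7*l(6) - 15 = 7*6² - 15 = 7*36 - 15 = 252 - 15 = 237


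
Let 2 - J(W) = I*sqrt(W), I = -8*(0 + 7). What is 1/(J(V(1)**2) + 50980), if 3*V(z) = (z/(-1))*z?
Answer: 3/153002 ≈ 1.9608e-5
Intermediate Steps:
I = -56 (I = -8*7 = -56)
V(z) = -z**2/3 (V(z) = ((z/(-1))*z)/3 = ((z*(-1))*z)/3 = ((-z)*z)/3 = (-z**2)/3 = -z**2/3)
J(W) = 2 + 56*sqrt(W) (J(W) = 2 - (-56)*sqrt(W) = 2 + 56*sqrt(W))
1/(J(V(1)**2) + 50980) = 1/((2 + 56*sqrt((-1/3*1**2)**2)) + 50980) = 1/((2 + 56*sqrt((-1/3*1)**2)) + 50980) = 1/((2 + 56*sqrt((-1/3)**2)) + 50980) = 1/((2 + 56*sqrt(1/9)) + 50980) = 1/((2 + 56*(1/3)) + 50980) = 1/((2 + 56/3) + 50980) = 1/(62/3 + 50980) = 1/(153002/3) = 3/153002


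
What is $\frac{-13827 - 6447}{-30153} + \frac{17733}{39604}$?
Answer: $\frac{445878215}{398059804} \approx 1.1201$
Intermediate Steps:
$\frac{-13827 - 6447}{-30153} + \frac{17733}{39604} = \left(-20274\right) \left(- \frac{1}{30153}\right) + 17733 \cdot \frac{1}{39604} = \frac{6758}{10051} + \frac{17733}{39604} = \frac{445878215}{398059804}$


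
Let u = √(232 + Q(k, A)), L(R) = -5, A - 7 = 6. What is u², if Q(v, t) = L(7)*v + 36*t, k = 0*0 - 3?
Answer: 715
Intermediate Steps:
A = 13 (A = 7 + 6 = 13)
k = -3 (k = 0 - 3 = -3)
Q(v, t) = -5*v + 36*t
u = √715 (u = √(232 + (-5*(-3) + 36*13)) = √(232 + (15 + 468)) = √(232 + 483) = √715 ≈ 26.739)
u² = (√715)² = 715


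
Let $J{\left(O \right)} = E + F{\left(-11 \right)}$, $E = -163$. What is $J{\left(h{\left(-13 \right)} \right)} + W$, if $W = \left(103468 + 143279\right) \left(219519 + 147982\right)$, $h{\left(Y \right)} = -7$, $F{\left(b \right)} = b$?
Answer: $90679769073$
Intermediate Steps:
$J{\left(O \right)} = -174$ ($J{\left(O \right)} = -163 - 11 = -174$)
$W = 90679769247$ ($W = 246747 \cdot 367501 = 90679769247$)
$J{\left(h{\left(-13 \right)} \right)} + W = -174 + 90679769247 = 90679769073$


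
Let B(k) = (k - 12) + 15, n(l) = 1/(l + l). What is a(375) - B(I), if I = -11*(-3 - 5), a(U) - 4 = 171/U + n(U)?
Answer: -64907/750 ≈ -86.543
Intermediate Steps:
n(l) = 1/(2*l)
a(U) = 4 + 343/(2*U) (a(U) = 4 + (171/U + 1/(2*U)) = 4 + 343/(2*U))
I = 88 (I = -11*(-8) = 88)
B(k) = 3 + k (B(k) = (-12 + k) + 15 = 3 + k)
a(375) - B(I) = (4 + (343/2)/375) - (3 + 88) = (4 + (343/2)*(1/375)) - 1*91 = (4 + 343/750) - 91 = 3343/750 - 91 = -64907/750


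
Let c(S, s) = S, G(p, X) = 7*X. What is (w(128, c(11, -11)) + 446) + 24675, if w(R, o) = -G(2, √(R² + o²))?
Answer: 25121 - 7*√16505 ≈ 24222.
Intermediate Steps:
w(R, o) = -7*√(R² + o²)
(w(128, c(11, -11)) + 446) + 24675 = (-7*√(128² + 11²) + 446) + 24675 = (-7*√(16384 + 121) + 446) + 24675 = (-7*√16505 + 446) + 24675 = (446 - 7*√16505) + 24675 = 25121 - 7*√16505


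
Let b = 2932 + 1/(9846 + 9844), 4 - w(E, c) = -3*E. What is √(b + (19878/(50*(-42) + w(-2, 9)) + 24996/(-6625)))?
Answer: √87778577750950475306390/5483960350 ≈ 54.026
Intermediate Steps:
w(E, c) = 4 + 3*E (w(E, c) = 4 - (-3)*E = 4 + 3*E)
b = 57731081/19690 (b = 2932 + 1/19690 = 57731081/19690 ≈ 2932.0)
√(b + (19878/(50*(-42) + w(-2, 9)) + 24996/(-6625))) = √(57731081/19690 + (19878/(50*(-42) + (4 + 3*(-2))) + 24996/(-6625))) = √(57731081/19690 + (19878/(-2100 + (4 - 6)) + 24996*(-1/6625))) = √(57731081/19690 + (19878/(-2100 - 2) - 24996/6625)) = √(57731081/19690 + (19878/(-2102) - 24996/6625)) = √(57731081/19690 + (19878*(-1/2102) - 24996/6625)) = √(57731081/19690 + (-9939/1051 - 24996/6625)) = √(57731081/19690 - 92116671/6962875) = √(80032104673177/27419801750) = √87778577750950475306390/5483960350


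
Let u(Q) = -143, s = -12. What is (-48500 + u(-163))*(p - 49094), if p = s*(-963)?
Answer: 1825960934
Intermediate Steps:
p = 11556 (p = -12*(-963) = 11556)
(-48500 + u(-163))*(p - 49094) = (-48500 - 143)*(11556 - 49094) = -48643*(-37538) = 1825960934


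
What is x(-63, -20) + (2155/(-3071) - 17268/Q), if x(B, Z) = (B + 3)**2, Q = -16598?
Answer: 91759055069/25486229 ≈ 3600.3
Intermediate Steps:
x(B, Z) = (3 + B)**2
x(-63, -20) + (2155/(-3071) - 17268/Q) = (3 - 63)**2 + (2155/(-3071) - 17268/(-16598)) = (-60)**2 + (2155*(-1/3071) - 17268*(-1/16598)) = 3600 + (-2155/3071 + 8634/8299) = 3600 + 8630669/25486229 = 91759055069/25486229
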